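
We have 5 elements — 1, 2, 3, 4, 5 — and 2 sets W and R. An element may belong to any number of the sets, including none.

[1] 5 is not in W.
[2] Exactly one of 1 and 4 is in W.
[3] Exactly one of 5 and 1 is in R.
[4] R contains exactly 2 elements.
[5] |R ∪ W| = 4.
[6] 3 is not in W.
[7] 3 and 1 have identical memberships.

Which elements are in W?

From (1): 5 ∉ W.
From (6): 3 ∉ W.
(7): 1 matches 3: 1 ∉ W.
(2) (exactly one): 4 ∈ W.
Suppose 2 ∉ W: no assignment then satisfies all the clues, so 2 ∈ W.

W = {2, 4}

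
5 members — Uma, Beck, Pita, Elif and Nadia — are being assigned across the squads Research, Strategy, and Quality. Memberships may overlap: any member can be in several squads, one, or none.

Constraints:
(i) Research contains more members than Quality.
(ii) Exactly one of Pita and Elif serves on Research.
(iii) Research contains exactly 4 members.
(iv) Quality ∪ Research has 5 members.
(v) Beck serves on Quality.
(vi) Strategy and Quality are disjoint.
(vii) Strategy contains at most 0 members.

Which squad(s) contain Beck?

Beck: Quality, Research

From (v): Beck ∈ Quality.
(vi) (disjoint): Beck ∉ Strategy.
(vii): Strategy already has 0, so the rest are out.
Suppose Beck ∉ Research: no assignment then satisfies all the clues, so Beck ∈ Research.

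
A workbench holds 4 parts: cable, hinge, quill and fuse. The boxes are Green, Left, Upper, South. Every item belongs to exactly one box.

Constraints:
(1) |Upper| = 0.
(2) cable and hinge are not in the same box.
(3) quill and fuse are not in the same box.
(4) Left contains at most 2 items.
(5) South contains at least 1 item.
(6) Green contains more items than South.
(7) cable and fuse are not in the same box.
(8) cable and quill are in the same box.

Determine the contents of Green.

Green = {cable, quill}

(1): Upper already has 0, so the rest are out.
Suppose cable ∉ Green: no assignment then satisfies all the clues, so cable ∈ Green.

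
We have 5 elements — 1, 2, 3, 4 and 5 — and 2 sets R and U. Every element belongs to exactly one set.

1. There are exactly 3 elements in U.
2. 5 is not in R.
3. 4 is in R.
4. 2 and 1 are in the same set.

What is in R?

R = {3, 4}

From (2): 5 ∉ R.
From (3): 4 ∈ R.
Only one set left: 5 ∈ U.
Suppose 1 ∈ R: no assignment then satisfies all the clues, so 1 ∉ R.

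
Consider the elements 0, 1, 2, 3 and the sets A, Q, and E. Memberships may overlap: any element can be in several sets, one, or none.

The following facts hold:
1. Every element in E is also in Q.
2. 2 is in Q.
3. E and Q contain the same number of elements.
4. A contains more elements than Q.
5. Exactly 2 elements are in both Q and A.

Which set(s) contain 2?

2: A, E, Q

From (2): 2 ∈ Q.
Suppose 2 ∉ A: no assignment then satisfies all the clues, so 2 ∈ A.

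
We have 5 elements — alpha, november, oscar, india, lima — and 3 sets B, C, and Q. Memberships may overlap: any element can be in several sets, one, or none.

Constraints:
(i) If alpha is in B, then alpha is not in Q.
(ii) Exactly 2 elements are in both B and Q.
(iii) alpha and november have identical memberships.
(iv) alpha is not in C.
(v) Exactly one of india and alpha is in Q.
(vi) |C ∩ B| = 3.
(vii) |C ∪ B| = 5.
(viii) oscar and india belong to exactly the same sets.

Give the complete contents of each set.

B = {alpha, india, lima, november, oscar}; C = {india, lima, oscar}; Q = {india, oscar}

From (iv): alpha ∉ C.
(iii): november matches alpha: november ∉ C.
Suppose alpha ∉ B: no assignment then satisfies all the clues, so alpha ∈ B.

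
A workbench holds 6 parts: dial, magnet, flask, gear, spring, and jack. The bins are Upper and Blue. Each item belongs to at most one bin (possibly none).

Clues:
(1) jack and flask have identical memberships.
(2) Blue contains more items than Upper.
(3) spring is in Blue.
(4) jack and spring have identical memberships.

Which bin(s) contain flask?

From (3): spring ∈ Blue.
(4): jack matches spring: jack ∉ Upper.
(4): jack matches spring: jack ∈ Blue.
(1): flask matches jack: flask ∉ Upper.
(1): flask matches jack: flask ∈ Blue.

flask: Blue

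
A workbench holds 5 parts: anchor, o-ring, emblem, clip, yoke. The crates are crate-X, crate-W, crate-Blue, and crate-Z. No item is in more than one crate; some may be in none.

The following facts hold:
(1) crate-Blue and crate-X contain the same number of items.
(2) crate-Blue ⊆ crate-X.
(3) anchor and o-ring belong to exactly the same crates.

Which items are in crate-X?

crate-X = {}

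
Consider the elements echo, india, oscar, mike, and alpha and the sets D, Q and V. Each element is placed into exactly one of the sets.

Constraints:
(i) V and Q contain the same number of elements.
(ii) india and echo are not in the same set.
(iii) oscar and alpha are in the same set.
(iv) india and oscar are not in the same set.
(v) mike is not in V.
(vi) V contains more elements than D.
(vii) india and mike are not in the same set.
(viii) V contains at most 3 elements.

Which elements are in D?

D = {india}

From (v): mike ∉ V.
Suppose echo ∈ D: no assignment then satisfies all the clues, so echo ∉ D.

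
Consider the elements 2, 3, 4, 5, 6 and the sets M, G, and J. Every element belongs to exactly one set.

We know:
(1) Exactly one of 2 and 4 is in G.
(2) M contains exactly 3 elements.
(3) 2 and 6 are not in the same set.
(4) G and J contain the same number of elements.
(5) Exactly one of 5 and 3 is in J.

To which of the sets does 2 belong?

2: G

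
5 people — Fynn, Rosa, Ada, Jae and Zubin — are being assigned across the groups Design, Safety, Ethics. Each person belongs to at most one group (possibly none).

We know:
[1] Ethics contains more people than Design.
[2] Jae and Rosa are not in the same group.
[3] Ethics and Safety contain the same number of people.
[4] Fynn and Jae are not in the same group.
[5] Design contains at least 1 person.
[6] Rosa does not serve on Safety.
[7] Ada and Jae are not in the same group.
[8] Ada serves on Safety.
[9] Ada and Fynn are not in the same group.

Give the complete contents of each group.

Design = {Jae}; Safety = {Ada, Zubin}; Ethics = {Fynn, Rosa}

From (6): Rosa ∉ Safety.
From (8): Ada ∈ Safety.
(7): Jae ∉ Safety.
(9): Fynn ∉ Safety.
Suppose Fynn ∈ Design: no assignment then satisfies all the clues, so Fynn ∉ Design.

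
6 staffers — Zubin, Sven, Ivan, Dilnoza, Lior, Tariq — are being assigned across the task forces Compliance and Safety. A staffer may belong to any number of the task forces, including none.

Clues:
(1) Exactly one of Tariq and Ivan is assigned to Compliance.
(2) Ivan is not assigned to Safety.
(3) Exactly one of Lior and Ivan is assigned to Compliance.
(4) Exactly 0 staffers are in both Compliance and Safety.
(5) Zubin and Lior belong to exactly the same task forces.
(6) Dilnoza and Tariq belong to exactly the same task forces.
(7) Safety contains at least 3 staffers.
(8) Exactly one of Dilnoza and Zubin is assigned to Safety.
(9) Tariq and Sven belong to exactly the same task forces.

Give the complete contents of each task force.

Compliance = {Ivan}; Safety = {Dilnoza, Sven, Tariq}

From (2): Ivan ∉ Safety.
Suppose Zubin ∈ Compliance: no assignment then satisfies all the clues, so Zubin ∉ Compliance.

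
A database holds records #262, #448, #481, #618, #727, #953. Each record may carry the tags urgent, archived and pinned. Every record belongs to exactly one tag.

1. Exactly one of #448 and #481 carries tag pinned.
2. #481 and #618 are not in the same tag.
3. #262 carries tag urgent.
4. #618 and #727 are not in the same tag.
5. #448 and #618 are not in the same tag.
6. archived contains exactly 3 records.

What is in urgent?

urgent = {#262, #618}

From (3): #262 ∈ urgent.
Suppose #448 ∈ urgent: no assignment then satisfies all the clues, so #448 ∉ urgent.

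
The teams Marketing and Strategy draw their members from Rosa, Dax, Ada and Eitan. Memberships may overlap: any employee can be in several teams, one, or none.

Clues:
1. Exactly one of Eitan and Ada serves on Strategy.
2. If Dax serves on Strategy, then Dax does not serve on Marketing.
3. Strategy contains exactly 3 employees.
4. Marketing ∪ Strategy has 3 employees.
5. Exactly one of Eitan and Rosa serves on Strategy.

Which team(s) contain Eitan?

Eitan: none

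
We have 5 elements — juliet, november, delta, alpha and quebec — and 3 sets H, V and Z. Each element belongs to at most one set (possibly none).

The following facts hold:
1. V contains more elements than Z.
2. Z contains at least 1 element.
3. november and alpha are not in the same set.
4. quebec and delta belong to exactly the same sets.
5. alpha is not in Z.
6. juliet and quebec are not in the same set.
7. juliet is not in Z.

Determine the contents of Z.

Z = {november}

From (5): alpha ∉ Z.
From (7): juliet ∉ Z.
Suppose november ∉ Z: no assignment then satisfies all the clues, so november ∈ Z.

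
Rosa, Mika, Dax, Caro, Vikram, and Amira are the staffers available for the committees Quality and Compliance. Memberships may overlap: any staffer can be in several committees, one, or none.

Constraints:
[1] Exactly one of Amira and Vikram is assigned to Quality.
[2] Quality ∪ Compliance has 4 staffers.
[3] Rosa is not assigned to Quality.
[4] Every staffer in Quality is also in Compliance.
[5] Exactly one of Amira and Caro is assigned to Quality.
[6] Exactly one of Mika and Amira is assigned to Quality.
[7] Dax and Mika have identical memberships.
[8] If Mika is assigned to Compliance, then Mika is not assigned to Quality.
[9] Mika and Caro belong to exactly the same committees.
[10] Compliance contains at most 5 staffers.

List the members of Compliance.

Compliance = {Amira, Caro, Dax, Mika}

From (3): Rosa ∉ Quality.
Suppose Rosa ∈ Compliance: no assignment then satisfies all the clues, so Rosa ∉ Compliance.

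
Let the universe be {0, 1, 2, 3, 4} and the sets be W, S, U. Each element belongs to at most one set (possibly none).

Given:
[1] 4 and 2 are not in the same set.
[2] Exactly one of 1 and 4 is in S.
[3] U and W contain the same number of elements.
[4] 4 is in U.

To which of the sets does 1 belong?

From (4): 4 ∈ U.
(1): 2 ∉ U.
(2) (exactly one): 1 ∈ S.

1: S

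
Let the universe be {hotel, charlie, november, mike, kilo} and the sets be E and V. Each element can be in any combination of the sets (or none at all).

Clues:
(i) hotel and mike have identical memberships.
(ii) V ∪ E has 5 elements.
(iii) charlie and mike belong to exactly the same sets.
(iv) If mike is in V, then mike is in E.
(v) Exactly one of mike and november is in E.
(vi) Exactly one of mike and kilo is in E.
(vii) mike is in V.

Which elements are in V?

V = {charlie, hotel, kilo, mike, november}

From (vii): mike ∈ V.
(i): hotel matches mike: hotel ∈ V.
(iii): charlie matches mike: charlie ∈ V.
(iv): mike ∈ E.
(v) (exactly one): november ∉ E.
(vi) (exactly one): kilo ∉ E.
(i): hotel matches mike: hotel ∈ E.
(iii): charlie matches mike: charlie ∈ E.
Suppose november ∉ V: no assignment then satisfies all the clues, so november ∈ V.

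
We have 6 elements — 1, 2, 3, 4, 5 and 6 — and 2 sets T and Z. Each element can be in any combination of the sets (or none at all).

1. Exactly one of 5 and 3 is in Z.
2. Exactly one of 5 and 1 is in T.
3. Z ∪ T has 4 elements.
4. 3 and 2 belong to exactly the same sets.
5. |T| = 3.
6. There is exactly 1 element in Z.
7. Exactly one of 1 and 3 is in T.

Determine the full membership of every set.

T = {1, 4, 6}; Z = {5}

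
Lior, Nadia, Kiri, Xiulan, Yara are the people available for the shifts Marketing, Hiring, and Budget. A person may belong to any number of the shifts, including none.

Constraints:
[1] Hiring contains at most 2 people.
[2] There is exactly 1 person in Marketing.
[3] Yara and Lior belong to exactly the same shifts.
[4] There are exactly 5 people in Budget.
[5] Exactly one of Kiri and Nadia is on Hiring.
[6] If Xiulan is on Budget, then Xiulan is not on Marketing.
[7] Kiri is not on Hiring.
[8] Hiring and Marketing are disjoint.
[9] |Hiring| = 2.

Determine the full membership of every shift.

Marketing = {Kiri}; Hiring = {Nadia, Xiulan}; Budget = {Kiri, Lior, Nadia, Xiulan, Yara}

From (7): Kiri ∉ Hiring.
(4): only 5 candidates remain for Budget, so all are in.
(5) (exactly one): Nadia ∈ Hiring.
(6): Xiulan ∉ Marketing.
(8) (disjoint): Nadia ∉ Marketing.
Suppose Lior ∈ Marketing: no assignment then satisfies all the clues, so Lior ∉ Marketing.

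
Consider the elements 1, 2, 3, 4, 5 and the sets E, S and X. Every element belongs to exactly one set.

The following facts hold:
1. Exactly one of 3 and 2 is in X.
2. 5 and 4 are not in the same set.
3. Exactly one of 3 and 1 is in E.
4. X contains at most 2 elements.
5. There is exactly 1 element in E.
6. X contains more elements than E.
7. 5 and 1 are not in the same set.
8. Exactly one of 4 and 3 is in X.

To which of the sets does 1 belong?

1: E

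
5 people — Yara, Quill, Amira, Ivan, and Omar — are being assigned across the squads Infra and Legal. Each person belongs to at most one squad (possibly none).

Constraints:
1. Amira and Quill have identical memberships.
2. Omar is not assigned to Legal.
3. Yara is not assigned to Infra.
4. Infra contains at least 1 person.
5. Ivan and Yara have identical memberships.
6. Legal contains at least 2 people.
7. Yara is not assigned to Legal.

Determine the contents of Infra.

Infra = {Omar}

From (2): Omar ∉ Legal.
From (3): Yara ∉ Infra.
From (7): Yara ∉ Legal.
(5): Ivan matches Yara: Ivan ∉ Infra.
(5): Ivan matches Yara: Ivan ∉ Legal.
(6): only 2 candidates remain for Legal, so all are in.
(4): only 1 candidates remain for Infra, so all are in.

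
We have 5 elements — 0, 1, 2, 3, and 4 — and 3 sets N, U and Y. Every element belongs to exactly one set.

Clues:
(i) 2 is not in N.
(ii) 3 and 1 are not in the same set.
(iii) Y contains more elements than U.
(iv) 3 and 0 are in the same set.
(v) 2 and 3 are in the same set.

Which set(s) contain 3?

3: Y

From (i): 2 ∉ N.
(v): 3 matches 2: 3 ∉ N.
(iv): 0 matches 3: 0 ∉ N.
Suppose 3 ∈ U: no assignment then satisfies all the clues, so 3 ∉ U.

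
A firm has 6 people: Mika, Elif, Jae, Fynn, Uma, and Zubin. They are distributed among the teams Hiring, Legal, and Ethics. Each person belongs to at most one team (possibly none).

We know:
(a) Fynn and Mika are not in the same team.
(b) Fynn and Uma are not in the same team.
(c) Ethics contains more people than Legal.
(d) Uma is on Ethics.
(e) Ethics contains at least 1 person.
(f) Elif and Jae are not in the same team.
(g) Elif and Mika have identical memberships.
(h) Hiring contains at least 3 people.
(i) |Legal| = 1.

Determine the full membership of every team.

Hiring = {Elif, Mika, Zubin}; Legal = {Fynn}; Ethics = {Jae, Uma}

From (d): Uma ∈ Ethics.
(b): Fynn ∉ Ethics.
Suppose Mika ∉ Hiring: no assignment then satisfies all the clues, so Mika ∈ Hiring.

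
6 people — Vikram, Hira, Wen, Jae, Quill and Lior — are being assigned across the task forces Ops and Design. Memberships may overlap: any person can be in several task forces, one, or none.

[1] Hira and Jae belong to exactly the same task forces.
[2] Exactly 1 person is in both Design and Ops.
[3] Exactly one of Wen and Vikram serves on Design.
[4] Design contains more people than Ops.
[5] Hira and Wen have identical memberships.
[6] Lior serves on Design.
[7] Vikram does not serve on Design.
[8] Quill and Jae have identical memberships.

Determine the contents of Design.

From (6): Lior ∈ Design.
From (7): Vikram ∉ Design.
(3) (exactly one): Wen ∈ Design.
(5): Hira matches Wen: Hira ∈ Design.
(1): Jae matches Hira: Jae ∈ Design.
(8): Quill matches Jae: Quill ∈ Design.

Design = {Hira, Jae, Lior, Quill, Wen}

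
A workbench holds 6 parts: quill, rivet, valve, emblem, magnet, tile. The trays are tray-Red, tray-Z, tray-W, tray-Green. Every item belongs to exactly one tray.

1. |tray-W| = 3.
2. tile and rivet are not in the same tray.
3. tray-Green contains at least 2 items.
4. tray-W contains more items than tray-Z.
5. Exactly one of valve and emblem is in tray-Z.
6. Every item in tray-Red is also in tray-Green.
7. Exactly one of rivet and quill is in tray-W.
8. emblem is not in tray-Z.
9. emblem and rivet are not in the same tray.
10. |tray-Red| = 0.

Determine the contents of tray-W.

tray-W = {emblem, quill, tile}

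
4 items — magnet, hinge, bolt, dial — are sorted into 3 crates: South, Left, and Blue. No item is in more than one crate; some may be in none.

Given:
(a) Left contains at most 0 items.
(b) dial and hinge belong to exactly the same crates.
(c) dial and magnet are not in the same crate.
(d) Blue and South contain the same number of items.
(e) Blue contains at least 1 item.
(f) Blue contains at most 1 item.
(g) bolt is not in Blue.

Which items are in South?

South = {bolt}

From (g): bolt ∉ Blue.
(a): Left already has 0, so the rest are out.
Suppose magnet ∈ South: no assignment then satisfies all the clues, so magnet ∉ South.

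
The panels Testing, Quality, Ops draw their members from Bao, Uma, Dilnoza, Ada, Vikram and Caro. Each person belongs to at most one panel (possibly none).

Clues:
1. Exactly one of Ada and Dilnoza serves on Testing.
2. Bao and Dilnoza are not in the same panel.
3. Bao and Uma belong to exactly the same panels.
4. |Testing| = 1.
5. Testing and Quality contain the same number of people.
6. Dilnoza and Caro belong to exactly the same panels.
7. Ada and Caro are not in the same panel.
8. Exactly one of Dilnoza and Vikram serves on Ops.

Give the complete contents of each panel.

Testing = {Ada}; Quality = {Vikram}; Ops = {Caro, Dilnoza}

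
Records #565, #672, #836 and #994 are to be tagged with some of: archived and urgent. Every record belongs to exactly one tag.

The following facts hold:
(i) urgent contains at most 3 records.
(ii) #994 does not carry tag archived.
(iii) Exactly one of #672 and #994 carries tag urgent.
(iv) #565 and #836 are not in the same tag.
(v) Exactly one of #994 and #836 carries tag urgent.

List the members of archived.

From (ii): #994 ∉ archived.
Only one tag left: #994 ∈ urgent.
(iii) (exactly one): #672 ∉ urgent.
(v) (exactly one): #836 ∉ urgent.
Only one tag left: #672 ∈ archived.
Only one tag left: #836 ∈ archived.
(iv): #565 ∉ archived.
Only one tag left: #565 ∈ urgent.

archived = {#672, #836}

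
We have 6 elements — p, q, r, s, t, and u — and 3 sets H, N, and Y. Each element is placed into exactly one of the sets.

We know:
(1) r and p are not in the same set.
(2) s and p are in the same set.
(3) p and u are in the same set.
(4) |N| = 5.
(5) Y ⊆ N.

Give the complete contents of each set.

H = {r}; N = {p, q, s, t, u}; Y = {}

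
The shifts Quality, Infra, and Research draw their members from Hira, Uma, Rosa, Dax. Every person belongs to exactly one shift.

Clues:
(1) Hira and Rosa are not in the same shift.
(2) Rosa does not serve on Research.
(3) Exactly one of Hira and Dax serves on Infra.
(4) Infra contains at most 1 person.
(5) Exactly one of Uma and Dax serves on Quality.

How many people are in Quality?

2

From (2): Rosa ∉ Research.
Suppose Hira ∈ Quality: no assignment then satisfies all the clues, so Hira ∉ Quality.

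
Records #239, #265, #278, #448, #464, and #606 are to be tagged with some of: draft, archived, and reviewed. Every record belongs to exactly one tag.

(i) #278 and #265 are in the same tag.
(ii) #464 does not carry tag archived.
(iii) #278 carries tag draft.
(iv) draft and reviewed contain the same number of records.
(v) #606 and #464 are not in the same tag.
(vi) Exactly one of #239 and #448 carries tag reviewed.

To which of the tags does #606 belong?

#606: archived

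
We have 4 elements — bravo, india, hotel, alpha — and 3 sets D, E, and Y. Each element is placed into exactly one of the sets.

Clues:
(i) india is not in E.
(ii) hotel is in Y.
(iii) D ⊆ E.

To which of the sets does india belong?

india: Y

From (i): india ∉ E.
From (ii): hotel ∈ Y.
(iii) contrapositive: india ∉ D.
Only one set left: india ∈ Y.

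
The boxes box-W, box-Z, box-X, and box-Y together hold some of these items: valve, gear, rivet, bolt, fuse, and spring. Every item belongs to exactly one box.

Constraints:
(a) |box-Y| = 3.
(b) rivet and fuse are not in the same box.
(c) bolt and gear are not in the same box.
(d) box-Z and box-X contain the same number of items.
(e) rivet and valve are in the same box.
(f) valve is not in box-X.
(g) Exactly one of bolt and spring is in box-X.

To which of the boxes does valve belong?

valve: box-Y

From (f): valve ∉ box-X.
(e): rivet matches valve: rivet ∉ box-X.
Suppose valve ∈ box-W: no assignment then satisfies all the clues, so valve ∉ box-W.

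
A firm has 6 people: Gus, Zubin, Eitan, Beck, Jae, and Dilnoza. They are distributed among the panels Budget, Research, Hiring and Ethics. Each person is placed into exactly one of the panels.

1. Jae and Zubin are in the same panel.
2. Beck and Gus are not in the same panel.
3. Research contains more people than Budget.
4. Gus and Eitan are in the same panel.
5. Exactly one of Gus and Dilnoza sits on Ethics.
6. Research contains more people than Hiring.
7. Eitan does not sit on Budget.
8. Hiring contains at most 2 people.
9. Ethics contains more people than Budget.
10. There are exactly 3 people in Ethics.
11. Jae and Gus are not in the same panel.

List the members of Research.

Research = {Eitan, Gus}

From (7): Eitan ∉ Budget.
(4): Gus matches Eitan: Gus ∉ Budget.
Suppose Gus ∉ Research: no assignment then satisfies all the clues, so Gus ∈ Research.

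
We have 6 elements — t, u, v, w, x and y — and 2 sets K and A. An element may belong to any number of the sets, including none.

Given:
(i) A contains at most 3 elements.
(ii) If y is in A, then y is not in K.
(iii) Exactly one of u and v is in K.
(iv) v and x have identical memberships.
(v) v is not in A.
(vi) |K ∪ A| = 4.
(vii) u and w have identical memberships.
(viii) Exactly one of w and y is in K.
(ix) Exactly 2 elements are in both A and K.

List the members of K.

K = {t, u, w}

From (v): v ∉ A.
(iv): x matches v: x ∉ A.
Suppose t ∉ K: no assignment then satisfies all the clues, so t ∈ K.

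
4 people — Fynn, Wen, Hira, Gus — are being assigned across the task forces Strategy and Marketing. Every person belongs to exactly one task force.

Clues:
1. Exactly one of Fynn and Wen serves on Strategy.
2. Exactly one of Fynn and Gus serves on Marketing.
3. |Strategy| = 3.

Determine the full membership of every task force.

Strategy = {Gus, Hira, Wen}; Marketing = {Fynn}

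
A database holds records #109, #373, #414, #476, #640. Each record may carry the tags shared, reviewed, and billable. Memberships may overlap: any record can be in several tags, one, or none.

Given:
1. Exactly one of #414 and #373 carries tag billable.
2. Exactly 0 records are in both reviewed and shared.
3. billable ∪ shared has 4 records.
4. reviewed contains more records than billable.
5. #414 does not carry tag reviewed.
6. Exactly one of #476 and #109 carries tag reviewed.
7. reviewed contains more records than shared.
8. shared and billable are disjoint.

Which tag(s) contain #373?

#373: billable, reviewed

From (5): #414 ∉ reviewed.
Suppose #373 ∈ shared: no assignment then satisfies all the clues, so #373 ∉ shared.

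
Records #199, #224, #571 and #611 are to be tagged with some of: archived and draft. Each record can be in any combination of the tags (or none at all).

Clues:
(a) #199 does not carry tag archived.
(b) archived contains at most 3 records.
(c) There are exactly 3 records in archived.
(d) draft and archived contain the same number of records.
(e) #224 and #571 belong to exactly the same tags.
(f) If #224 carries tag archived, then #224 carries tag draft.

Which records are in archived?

archived = {#224, #571, #611}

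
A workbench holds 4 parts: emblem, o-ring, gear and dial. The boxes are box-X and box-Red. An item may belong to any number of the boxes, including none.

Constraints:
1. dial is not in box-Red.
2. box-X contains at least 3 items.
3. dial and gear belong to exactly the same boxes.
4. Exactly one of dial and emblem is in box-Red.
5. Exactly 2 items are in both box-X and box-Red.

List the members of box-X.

box-X = {dial, emblem, gear, o-ring}

From (1): dial ∉ box-Red.
(3): gear matches dial: gear ∉ box-Red.
(4) (exactly one): emblem ∈ box-Red.
Suppose emblem ∉ box-X: no assignment then satisfies all the clues, so emblem ∈ box-X.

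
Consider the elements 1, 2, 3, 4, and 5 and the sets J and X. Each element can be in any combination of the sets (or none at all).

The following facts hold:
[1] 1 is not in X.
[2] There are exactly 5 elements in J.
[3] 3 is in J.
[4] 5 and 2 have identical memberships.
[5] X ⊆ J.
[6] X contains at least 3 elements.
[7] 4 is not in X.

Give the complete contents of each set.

From (1): 1 ∉ X.
From (3): 3 ∈ J.
From (7): 4 ∉ X.
(2): only 5 candidates remain for J, so all are in.
(6): only 3 candidates remain for X, so all are in.

J = {1, 2, 3, 4, 5}; X = {2, 3, 5}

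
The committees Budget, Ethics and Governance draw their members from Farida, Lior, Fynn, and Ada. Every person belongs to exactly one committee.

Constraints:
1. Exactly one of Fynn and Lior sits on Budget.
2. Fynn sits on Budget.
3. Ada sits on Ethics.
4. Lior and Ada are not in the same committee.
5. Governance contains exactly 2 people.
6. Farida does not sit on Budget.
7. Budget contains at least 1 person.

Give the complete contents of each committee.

Budget = {Fynn}; Ethics = {Ada}; Governance = {Farida, Lior}

From (2): Fynn ∈ Budget.
From (3): Ada ∈ Ethics.
From (6): Farida ∉ Budget.
(1) (exactly one): Lior ∉ Budget.
(4): Lior ∉ Ethics.
(5): only 2 candidates remain for Governance, so all are in.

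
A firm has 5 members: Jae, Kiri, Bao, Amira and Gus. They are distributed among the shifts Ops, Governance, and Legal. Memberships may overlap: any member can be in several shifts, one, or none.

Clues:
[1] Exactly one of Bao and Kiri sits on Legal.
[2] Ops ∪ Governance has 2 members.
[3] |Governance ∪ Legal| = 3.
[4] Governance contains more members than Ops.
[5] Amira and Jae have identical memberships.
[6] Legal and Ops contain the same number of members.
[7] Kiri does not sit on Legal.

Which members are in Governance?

Governance = {Gus, Kiri}

From (7): Kiri ∉ Legal.
(1) (exactly one): Bao ∈ Legal.
Suppose Jae ∈ Governance: no assignment then satisfies all the clues, so Jae ∉ Governance.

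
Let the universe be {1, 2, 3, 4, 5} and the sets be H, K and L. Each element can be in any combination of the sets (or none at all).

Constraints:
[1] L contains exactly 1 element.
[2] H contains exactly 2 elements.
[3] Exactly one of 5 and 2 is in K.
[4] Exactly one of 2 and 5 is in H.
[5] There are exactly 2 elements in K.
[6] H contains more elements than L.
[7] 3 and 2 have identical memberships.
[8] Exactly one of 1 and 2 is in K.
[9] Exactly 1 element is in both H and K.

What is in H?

H = {4, 5}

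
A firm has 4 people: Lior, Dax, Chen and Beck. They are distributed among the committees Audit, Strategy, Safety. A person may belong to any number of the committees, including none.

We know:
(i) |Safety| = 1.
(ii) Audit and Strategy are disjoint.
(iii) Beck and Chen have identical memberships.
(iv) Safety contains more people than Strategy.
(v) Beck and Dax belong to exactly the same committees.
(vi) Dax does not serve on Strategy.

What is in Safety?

Safety = {Lior}

From (vi): Dax ∉ Strategy.
(v): Beck matches Dax: Beck ∉ Strategy.
(iii): Chen matches Beck: Chen ∉ Strategy.
Suppose Lior ∉ Safety: no assignment then satisfies all the clues, so Lior ∈ Safety.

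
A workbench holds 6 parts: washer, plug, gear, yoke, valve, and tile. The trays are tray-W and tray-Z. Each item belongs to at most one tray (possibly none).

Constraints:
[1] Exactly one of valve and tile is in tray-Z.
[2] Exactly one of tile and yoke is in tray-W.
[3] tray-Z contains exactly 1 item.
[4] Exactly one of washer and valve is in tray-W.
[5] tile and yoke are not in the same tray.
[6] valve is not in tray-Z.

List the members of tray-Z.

tray-Z = {tile}

From (6): valve ∉ tray-Z.
(1) (exactly one): tile ∈ tray-Z.
(2) (exactly one): yoke ∈ tray-W.
(3): tray-Z already has 1, so the rest are out.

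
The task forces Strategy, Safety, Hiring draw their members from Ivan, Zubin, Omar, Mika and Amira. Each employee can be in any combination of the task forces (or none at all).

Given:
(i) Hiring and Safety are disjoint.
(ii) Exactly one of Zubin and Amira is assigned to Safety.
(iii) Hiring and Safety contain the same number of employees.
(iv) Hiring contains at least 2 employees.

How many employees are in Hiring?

2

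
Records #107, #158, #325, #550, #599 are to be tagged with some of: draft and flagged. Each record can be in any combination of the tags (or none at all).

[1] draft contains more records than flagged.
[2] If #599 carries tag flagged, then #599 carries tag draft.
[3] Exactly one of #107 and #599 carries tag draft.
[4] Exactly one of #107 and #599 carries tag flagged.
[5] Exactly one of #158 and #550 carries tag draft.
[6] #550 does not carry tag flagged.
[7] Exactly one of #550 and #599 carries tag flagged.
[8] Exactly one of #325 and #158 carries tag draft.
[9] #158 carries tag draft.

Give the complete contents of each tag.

draft = {#158, #599}; flagged = {#599}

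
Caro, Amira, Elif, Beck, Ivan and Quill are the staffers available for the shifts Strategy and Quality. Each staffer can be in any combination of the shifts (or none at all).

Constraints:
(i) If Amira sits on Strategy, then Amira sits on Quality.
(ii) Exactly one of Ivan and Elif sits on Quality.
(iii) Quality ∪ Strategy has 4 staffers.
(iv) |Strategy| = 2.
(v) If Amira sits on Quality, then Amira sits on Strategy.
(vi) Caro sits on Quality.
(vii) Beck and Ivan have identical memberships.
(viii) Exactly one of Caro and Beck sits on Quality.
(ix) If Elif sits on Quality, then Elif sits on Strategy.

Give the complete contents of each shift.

Strategy = {Amira, Elif}; Quality = {Amira, Caro, Elif, Quill}

From (vi): Caro ∈ Quality.
(viii) (exactly one): Beck ∉ Quality.
(vii): Ivan matches Beck: Ivan ∉ Quality.
(ii) (exactly one): Elif ∈ Quality.
(ix): Elif ∈ Strategy.
Suppose Caro ∈ Strategy: no assignment then satisfies all the clues, so Caro ∉ Strategy.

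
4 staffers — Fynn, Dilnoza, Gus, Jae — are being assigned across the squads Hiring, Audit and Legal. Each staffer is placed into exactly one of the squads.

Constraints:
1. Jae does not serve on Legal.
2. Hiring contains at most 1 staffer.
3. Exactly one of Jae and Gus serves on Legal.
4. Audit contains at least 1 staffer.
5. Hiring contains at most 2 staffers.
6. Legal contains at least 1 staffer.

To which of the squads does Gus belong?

From (1): Jae ∉ Legal.
(3) (exactly one): Gus ∈ Legal.

Gus: Legal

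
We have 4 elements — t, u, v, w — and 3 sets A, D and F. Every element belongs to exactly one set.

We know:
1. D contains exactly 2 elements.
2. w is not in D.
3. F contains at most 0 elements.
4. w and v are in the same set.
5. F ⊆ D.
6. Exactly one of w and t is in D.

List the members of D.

D = {t, u}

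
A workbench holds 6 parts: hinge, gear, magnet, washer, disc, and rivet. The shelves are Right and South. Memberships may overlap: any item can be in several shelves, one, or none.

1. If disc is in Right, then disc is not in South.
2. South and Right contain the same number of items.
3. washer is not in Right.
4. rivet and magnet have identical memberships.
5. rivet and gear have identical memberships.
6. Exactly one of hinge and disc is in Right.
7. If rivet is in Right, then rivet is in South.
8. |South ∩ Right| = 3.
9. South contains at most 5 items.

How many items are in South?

4

From (3): washer ∉ Right.
Suppose gear ∉ Right: no assignment then satisfies all the clues, so gear ∈ Right.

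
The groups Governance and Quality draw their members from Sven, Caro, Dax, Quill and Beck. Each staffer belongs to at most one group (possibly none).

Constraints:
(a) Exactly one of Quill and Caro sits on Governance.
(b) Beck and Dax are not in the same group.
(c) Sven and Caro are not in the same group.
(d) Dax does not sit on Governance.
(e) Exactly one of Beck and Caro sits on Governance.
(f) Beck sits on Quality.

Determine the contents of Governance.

Governance = {Caro}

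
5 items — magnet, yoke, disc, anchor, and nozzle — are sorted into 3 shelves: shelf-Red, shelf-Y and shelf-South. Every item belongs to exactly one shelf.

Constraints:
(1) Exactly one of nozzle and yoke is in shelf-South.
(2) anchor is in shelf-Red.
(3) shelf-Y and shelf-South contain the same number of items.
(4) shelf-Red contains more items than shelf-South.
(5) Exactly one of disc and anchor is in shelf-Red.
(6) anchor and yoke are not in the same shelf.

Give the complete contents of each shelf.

shelf-Red = {anchor, magnet, nozzle}; shelf-Y = {disc}; shelf-South = {yoke}

From (2): anchor ∈ shelf-Red.
(5) (exactly one): disc ∉ shelf-Red.
(6): yoke ∉ shelf-Red.
Suppose magnet ∉ shelf-Red: no assignment then satisfies all the clues, so magnet ∈ shelf-Red.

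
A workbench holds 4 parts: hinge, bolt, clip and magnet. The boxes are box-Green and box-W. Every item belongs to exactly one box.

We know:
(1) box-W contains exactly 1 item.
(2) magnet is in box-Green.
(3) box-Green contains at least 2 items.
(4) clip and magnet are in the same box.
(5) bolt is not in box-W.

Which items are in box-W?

box-W = {hinge}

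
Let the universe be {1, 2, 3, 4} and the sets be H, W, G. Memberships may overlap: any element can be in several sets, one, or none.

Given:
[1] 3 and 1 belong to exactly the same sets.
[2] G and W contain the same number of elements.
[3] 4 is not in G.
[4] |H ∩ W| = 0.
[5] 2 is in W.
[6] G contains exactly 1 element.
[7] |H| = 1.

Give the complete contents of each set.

H = {4}; W = {2}; G = {2}

From (3): 4 ∉ G.
From (5): 2 ∈ W.
Suppose 1 ∈ H: no assignment then satisfies all the clues, so 1 ∉ H.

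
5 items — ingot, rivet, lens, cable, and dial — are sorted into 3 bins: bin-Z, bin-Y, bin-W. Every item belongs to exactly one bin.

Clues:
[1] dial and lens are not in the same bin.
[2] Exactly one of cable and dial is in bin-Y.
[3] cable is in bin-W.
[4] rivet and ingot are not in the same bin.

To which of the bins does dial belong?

dial: bin-Y

From (3): cable ∈ bin-W.
(2) (exactly one): dial ∈ bin-Y.
(1): lens ∉ bin-Y.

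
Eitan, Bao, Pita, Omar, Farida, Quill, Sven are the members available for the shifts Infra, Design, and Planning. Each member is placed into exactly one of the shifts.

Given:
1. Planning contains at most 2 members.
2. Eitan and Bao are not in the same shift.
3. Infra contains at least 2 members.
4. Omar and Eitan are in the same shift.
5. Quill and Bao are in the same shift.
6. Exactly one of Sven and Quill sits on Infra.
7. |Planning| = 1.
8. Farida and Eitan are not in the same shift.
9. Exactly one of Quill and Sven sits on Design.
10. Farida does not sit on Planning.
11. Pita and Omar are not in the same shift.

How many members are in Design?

3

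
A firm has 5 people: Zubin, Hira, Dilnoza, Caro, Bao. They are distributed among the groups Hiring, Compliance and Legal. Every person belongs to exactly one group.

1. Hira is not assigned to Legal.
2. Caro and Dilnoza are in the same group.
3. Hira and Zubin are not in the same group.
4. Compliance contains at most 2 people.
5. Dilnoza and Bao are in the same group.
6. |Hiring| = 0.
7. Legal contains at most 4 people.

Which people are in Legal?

Legal = {Bao, Caro, Dilnoza, Zubin}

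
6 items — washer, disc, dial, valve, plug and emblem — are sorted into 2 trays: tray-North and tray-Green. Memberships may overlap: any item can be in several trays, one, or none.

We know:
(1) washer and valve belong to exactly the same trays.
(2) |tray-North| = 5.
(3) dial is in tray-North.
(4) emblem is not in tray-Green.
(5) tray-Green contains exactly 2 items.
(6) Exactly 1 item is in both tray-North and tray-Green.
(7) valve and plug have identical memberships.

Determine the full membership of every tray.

tray-North = {dial, emblem, plug, valve, washer}; tray-Green = {dial, disc}

From (3): dial ∈ tray-North.
From (4): emblem ∉ tray-Green.
Suppose washer ∉ tray-North: no assignment then satisfies all the clues, so washer ∈ tray-North.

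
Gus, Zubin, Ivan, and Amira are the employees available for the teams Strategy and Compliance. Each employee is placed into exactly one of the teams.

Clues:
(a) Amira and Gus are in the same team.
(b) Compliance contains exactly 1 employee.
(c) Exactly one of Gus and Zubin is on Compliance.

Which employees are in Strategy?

Strategy = {Amira, Gus, Ivan}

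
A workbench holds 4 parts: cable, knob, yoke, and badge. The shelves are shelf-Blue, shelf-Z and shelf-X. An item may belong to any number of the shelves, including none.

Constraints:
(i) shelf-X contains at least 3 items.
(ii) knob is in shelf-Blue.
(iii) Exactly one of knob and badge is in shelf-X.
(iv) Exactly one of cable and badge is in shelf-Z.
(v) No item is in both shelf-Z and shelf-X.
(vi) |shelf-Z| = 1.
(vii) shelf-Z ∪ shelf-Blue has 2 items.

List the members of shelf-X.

From (ii): knob ∈ shelf-Blue.
Suppose cable ∉ shelf-X: no assignment then satisfies all the clues, so cable ∈ shelf-X.

shelf-X = {cable, knob, yoke}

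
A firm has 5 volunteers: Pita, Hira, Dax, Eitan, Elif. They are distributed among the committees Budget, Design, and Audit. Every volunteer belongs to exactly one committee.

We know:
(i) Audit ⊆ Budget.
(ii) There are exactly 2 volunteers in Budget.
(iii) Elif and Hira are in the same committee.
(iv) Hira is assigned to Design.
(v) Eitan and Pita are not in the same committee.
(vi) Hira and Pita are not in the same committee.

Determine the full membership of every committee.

From (iv): Hira ∈ Design.
(iii): Elif matches Hira: Elif ∉ Budget.
(iii): Elif matches Hira: Elif ∈ Design.
(vi): Pita ∉ Design.
Suppose Pita ∉ Budget: no assignment then satisfies all the clues, so Pita ∈ Budget.

Budget = {Dax, Pita}; Design = {Eitan, Elif, Hira}; Audit = {}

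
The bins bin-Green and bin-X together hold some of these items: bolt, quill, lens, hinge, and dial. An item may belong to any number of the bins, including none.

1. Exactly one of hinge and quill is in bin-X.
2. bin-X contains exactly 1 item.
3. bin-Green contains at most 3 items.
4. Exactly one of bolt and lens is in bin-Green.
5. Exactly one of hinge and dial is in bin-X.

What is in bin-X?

bin-X = {hinge}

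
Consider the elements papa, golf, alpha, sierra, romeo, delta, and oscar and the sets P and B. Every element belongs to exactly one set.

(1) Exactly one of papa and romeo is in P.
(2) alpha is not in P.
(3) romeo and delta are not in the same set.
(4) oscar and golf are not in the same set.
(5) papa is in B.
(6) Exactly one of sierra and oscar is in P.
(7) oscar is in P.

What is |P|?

From (2): alpha ∉ P.
From (5): papa ∈ B.
From (7): oscar ∈ P.
(1) (exactly one): romeo ∈ P.
(3): delta ∉ P.
(4): golf ∉ P.
(6) (exactly one): sierra ∉ P.
Only one set left: golf ∈ B.
Only one set left: alpha ∈ B.
Only one set left: sierra ∈ B.
Only one set left: delta ∈ B.

2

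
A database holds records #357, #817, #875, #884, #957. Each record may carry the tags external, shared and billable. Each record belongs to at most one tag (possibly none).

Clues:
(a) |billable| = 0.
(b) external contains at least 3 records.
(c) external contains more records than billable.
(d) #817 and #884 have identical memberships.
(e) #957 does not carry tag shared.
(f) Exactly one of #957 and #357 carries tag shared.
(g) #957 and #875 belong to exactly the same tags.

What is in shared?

shared = {#357}

From (e): #957 ∉ shared.
(a): billable already has 0, so the rest are out.
(f) (exactly one): #357 ∈ shared.
(g): #875 matches #957: #875 ∉ shared.
Suppose #817 ∈ shared: no assignment then satisfies all the clues, so #817 ∉ shared.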